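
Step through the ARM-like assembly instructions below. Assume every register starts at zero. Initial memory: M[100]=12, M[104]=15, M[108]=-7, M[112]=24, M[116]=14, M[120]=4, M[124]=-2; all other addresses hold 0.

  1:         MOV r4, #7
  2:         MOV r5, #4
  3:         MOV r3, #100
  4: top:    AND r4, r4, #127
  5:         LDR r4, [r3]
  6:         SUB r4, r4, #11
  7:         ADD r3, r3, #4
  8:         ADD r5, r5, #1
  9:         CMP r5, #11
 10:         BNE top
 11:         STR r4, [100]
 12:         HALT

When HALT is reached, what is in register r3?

r4=7
r5=4
r3=100
r4=7&127=7
r4=M[100]=12
r4=12-11=1
r3=100+4=104
r5=4+1=5
CMP r5, #11  (cmp 5,11)
BNE top: taken
r4=1&127=1
r4=M[104]=15
r4=15-11=4
r3=104+4=108
r5=5+1=6
CMP r5, #11  (cmp 6,11)
BNE top: taken
r4=4&127=4
r4=M[108]=-7
r4=(-7)-11=-18
r3=108+4=112
r5=6+1=7
CMP r5, #11  (cmp 7,11)
BNE top: taken
r4=(-18)&127=110
r4=M[112]=24
r4=24-11=13
r3=112+4=116
r5=7+1=8
CMP r5, #11  (cmp 8,11)
BNE top: taken
r4=13&127=13
r4=M[116]=14
r4=14-11=3
r3=116+4=120
r5=8+1=9
CMP r5, #11  (cmp 9,11)
BNE top: taken
r4=3&127=3
r4=M[120]=4
r4=4-11=-7
r3=120+4=124
r5=9+1=10
CMP r5, #11  (cmp 10,11)
BNE top: taken
r4=(-7)&127=121
r4=M[124]=-2
r4=(-2)-11=-13
r3=124+4=128
r5=10+1=11
CMP r5, #11  (cmp 11,11)
BNE top: not taken
STR r4, [100] → M[100]=-13
halt.

128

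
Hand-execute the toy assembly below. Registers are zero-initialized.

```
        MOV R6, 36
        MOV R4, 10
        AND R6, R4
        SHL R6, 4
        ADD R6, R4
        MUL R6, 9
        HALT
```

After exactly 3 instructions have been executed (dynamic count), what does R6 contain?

MOV R6, 36 → R6=36
MOV R4, 10 → R4=10
AND R6, R4 → R6=36&10=0
After step 3: R6 = 0.

0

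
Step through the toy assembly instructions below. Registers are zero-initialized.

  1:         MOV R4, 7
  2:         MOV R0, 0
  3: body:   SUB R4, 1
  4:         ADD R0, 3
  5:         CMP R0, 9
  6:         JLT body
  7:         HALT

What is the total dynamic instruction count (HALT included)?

15

MOV R4, 7 → R4=7
MOV R0, 0 → R0=0
SUB R4, 1 → R4=7-1=6
ADD R0, 3 → R0=0+3=3
CMP R0, 9  (cmp 3,9)
JLT body: taken
SUB R4, 1 → R4=6-1=5
ADD R0, 3 → R0=3+3=6
CMP R0, 9  (cmp 6,9)
JLT body: taken
SUB R4, 1 → R4=5-1=4
ADD R0, 3 → R0=6+3=9
CMP R0, 9  (cmp 9,9)
JLT body: not taken
halt.
Total executed instructions: 15.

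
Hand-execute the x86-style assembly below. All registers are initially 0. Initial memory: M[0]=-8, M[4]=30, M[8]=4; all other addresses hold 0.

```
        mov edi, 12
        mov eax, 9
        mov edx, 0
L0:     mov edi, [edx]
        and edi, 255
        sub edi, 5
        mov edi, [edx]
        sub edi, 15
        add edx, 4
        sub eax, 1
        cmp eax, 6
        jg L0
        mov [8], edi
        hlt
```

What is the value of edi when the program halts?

edi=12
eax=9
edx=0
edi=M[0]=-8
edi=(-8)&255=248
edi=248-5=243
edi=M[0]=-8
edi=(-8)-15=-23
edx=0+4=4
eax=9-1=8
cmp eax, 6  (cmp 8,6)
jg L0: taken
edi=M[4]=30
edi=30&255=30
edi=30-5=25
edi=M[4]=30
edi=30-15=15
edx=4+4=8
eax=8-1=7
cmp eax, 6  (cmp 7,6)
jg L0: taken
edi=M[8]=4
edi=4&255=4
edi=4-5=-1
edi=M[8]=4
edi=4-15=-11
edx=8+4=12
eax=7-1=6
cmp eax, 6  (cmp 6,6)
jg L0: not taken
mov [8], edi → M[8]=-11
halt.

-11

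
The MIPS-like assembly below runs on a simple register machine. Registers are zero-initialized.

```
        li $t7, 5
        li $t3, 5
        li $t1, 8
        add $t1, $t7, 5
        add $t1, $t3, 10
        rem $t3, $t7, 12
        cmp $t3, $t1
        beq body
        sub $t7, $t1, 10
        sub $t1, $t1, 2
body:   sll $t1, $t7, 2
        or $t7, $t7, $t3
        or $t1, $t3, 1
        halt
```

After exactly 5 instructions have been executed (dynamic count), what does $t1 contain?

15

li $t7, 5 → $t7=5
li $t3, 5 → $t3=5
li $t1, 8 → $t1=8
add $t1, $t7, 5 → $t1=5+5=10
add $t1, $t3, 10 → $t1=5+10=15
After step 5: $t1 = 15.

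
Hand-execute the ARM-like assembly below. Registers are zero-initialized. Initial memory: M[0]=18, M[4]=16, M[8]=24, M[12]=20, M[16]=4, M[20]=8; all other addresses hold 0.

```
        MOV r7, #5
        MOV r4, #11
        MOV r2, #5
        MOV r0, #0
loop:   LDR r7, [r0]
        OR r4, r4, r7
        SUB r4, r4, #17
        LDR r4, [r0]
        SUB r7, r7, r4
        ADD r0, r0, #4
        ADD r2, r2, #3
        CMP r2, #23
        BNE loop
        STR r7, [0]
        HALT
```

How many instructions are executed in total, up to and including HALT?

after MOV r7, #5: r7=5
after MOV r4, #11: r4=11
after MOV r2, #5: r2=5
after MOV r0, #0: r0=0
after LDR r7, [r0]: r7=M[0]=18
after OR r4, r4, r7: r4=11|18=27
after SUB r4, r4, #17: r4=27-17=10
after LDR r4, [r0]: r4=M[0]=18
after SUB r7, r7, r4: r7=18-18=0
after ADD r0, r0, #4: r0=0+4=4
after ADD r2, r2, #3: r2=5+3=8
CMP r2, #23  (cmp 8,23)
BNE loop: taken
after LDR r7, [r0]: r7=M[4]=16
after OR r4, r4, r7: r4=18|16=18
after SUB r4, r4, #17: r4=18-17=1
after LDR r4, [r0]: r4=M[4]=16
after SUB r7, r7, r4: r7=16-16=0
after ADD r0, r0, #4: r0=4+4=8
after ADD r2, r2, #3: r2=8+3=11
CMP r2, #23  (cmp 11,23)
BNE loop: taken
after LDR r7, [r0]: r7=M[8]=24
after OR r4, r4, r7: r4=16|24=24
after SUB r4, r4, #17: r4=24-17=7
after LDR r4, [r0]: r4=M[8]=24
after SUB r7, r7, r4: r7=24-24=0
after ADD r0, r0, #4: r0=8+4=12
after ADD r2, r2, #3: r2=11+3=14
CMP r2, #23  (cmp 14,23)
BNE loop: taken
after LDR r7, [r0]: r7=M[12]=20
after OR r4, r4, r7: r4=24|20=28
after SUB r4, r4, #17: r4=28-17=11
after LDR r4, [r0]: r4=M[12]=20
after SUB r7, r7, r4: r7=20-20=0
after ADD r0, r0, #4: r0=12+4=16
after ADD r2, r2, #3: r2=14+3=17
CMP r2, #23  (cmp 17,23)
BNE loop: taken
after LDR r7, [r0]: r7=M[16]=4
after OR r4, r4, r7: r4=20|4=20
after SUB r4, r4, #17: r4=20-17=3
after LDR r4, [r0]: r4=M[16]=4
after SUB r7, r7, r4: r7=4-4=0
after ADD r0, r0, #4: r0=16+4=20
after ADD r2, r2, #3: r2=17+3=20
CMP r2, #23  (cmp 20,23)
BNE loop: taken
after LDR r7, [r0]: r7=M[20]=8
after OR r4, r4, r7: r4=4|8=12
after SUB r4, r4, #17: r4=12-17=-5
after LDR r4, [r0]: r4=M[20]=8
after SUB r7, r7, r4: r7=8-8=0
after ADD r0, r0, #4: r0=20+4=24
after ADD r2, r2, #3: r2=20+3=23
CMP r2, #23  (cmp 23,23)
BNE loop: not taken
STR r7, [0] → M[0]=0
halt.
Total executed instructions: 60.

60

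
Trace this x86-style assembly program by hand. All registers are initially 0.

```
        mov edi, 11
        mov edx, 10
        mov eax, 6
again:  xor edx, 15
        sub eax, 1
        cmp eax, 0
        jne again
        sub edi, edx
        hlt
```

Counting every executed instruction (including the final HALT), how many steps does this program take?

edi=11
edx=10
eax=6
edx=10^15=5
eax=6-1=5
cmp eax, 0  (cmp 5,0)
jne again: taken
edx=5^15=10
eax=5-1=4
cmp eax, 0  (cmp 4,0)
jne again: taken
edx=10^15=5
eax=4-1=3
cmp eax, 0  (cmp 3,0)
jne again: taken
edx=5^15=10
eax=3-1=2
cmp eax, 0  (cmp 2,0)
jne again: taken
edx=10^15=5
eax=2-1=1
cmp eax, 0  (cmp 1,0)
jne again: taken
edx=5^15=10
eax=1-1=0
cmp eax, 0  (cmp 0,0)
jne again: not taken
edi=11-10=1
halt.
Total executed instructions: 29.

29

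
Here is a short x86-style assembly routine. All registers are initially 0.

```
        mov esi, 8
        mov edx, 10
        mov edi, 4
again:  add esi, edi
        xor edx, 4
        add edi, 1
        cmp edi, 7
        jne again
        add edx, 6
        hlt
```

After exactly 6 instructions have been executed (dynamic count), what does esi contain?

after mov esi, 8: esi=8
after mov edx, 10: edx=10
after mov edi, 4: edi=4
after add esi, edi: esi=8+4=12
after xor edx, 4: edx=10^4=14
after add edi, 1: edi=4+1=5
After step 6: esi = 12.

12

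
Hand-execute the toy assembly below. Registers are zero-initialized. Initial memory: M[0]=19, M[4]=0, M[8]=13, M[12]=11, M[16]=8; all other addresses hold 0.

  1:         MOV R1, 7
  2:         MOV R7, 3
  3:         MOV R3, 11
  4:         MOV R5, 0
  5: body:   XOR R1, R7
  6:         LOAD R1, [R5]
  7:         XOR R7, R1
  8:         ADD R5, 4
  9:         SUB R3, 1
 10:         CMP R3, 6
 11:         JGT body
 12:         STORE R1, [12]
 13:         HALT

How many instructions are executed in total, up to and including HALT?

41

after MOV R1, 7: R1=7
after MOV R7, 3: R7=3
after MOV R3, 11: R3=11
after MOV R5, 0: R5=0
after XOR R1, R7: R1=7^3=4
after LOAD R1, [R5]: R1=M[0]=19
after XOR R7, R1: R7=3^19=16
after ADD R5, 4: R5=0+4=4
after SUB R3, 1: R3=11-1=10
CMP R3, 6  (cmp 10,6)
JGT body: taken
after XOR R1, R7: R1=19^16=3
after LOAD R1, [R5]: R1=M[4]=0
after XOR R7, R1: R7=16^0=16
after ADD R5, 4: R5=4+4=8
after SUB R3, 1: R3=10-1=9
CMP R3, 6  (cmp 9,6)
JGT body: taken
after XOR R1, R7: R1=0^16=16
after LOAD R1, [R5]: R1=M[8]=13
after XOR R7, R1: R7=16^13=29
after ADD R5, 4: R5=8+4=12
after SUB R3, 1: R3=9-1=8
CMP R3, 6  (cmp 8,6)
JGT body: taken
after XOR R1, R7: R1=13^29=16
after LOAD R1, [R5]: R1=M[12]=11
after XOR R7, R1: R7=29^11=22
after ADD R5, 4: R5=12+4=16
after SUB R3, 1: R3=8-1=7
CMP R3, 6  (cmp 7,6)
JGT body: taken
after XOR R1, R7: R1=11^22=29
after LOAD R1, [R5]: R1=M[16]=8
after XOR R7, R1: R7=22^8=30
after ADD R5, 4: R5=16+4=20
after SUB R3, 1: R3=7-1=6
CMP R3, 6  (cmp 6,6)
JGT body: not taken
STORE R1, [12] → M[12]=8
halt.
Total executed instructions: 41.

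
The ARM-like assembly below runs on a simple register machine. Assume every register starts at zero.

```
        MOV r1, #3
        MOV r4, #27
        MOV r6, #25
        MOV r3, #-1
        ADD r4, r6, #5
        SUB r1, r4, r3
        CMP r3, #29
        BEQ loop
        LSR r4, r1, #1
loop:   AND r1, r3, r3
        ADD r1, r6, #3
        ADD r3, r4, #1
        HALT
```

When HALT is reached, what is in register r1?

28

r1=3
r4=27
r6=25
r3=-1
r4=25+5=30
r1=30-(-1)=31
CMP r3, #29  (cmp -1,29)
BEQ loop: not taken
r4=31>>1=15
r1=(-1)&(-1)=-1
r1=25+3=28
r3=15+1=16
halt.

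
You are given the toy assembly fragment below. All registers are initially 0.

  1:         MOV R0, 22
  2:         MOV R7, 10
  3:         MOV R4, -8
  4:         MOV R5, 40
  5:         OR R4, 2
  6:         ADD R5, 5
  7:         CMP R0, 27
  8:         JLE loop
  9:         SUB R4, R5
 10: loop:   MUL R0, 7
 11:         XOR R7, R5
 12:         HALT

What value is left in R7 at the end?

after MOV R0, 22: R0=22
after MOV R7, 10: R7=10
after MOV R4, -8: R4=-8
after MOV R5, 40: R5=40
after OR R4, 2: R4=(-8)|2=-6
after ADD R5, 5: R5=40+5=45
CMP R0, 27  (cmp 22,27)
JLE loop: taken
after MUL R0, 7: R0=22*7=154
after XOR R7, R5: R7=10^45=39
halt.

39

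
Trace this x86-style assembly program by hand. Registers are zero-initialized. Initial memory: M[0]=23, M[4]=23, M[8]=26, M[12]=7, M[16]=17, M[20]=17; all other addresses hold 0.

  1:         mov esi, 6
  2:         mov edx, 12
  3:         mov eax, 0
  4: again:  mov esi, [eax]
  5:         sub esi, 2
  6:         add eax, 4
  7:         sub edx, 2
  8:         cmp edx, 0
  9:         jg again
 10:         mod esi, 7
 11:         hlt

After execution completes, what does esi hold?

1

mov esi, 6 → esi=6
mov edx, 12 → edx=12
mov eax, 0 → eax=0
mov esi, [eax] → esi=M[0]=23
sub esi, 2 → esi=23-2=21
add eax, 4 → eax=0+4=4
sub edx, 2 → edx=12-2=10
cmp edx, 0  (cmp 10,0)
jg again: taken
mov esi, [eax] → esi=M[4]=23
sub esi, 2 → esi=23-2=21
add eax, 4 → eax=4+4=8
sub edx, 2 → edx=10-2=8
cmp edx, 0  (cmp 8,0)
jg again: taken
mov esi, [eax] → esi=M[8]=26
sub esi, 2 → esi=26-2=24
add eax, 4 → eax=8+4=12
sub edx, 2 → edx=8-2=6
cmp edx, 0  (cmp 6,0)
jg again: taken
mov esi, [eax] → esi=M[12]=7
sub esi, 2 → esi=7-2=5
add eax, 4 → eax=12+4=16
sub edx, 2 → edx=6-2=4
cmp edx, 0  (cmp 4,0)
jg again: taken
mov esi, [eax] → esi=M[16]=17
sub esi, 2 → esi=17-2=15
add eax, 4 → eax=16+4=20
sub edx, 2 → edx=4-2=2
cmp edx, 0  (cmp 2,0)
jg again: taken
mov esi, [eax] → esi=M[20]=17
sub esi, 2 → esi=17-2=15
add eax, 4 → eax=20+4=24
sub edx, 2 → edx=2-2=0
cmp edx, 0  (cmp 0,0)
jg again: not taken
mod esi, 7 → esi=15%7=1
halt.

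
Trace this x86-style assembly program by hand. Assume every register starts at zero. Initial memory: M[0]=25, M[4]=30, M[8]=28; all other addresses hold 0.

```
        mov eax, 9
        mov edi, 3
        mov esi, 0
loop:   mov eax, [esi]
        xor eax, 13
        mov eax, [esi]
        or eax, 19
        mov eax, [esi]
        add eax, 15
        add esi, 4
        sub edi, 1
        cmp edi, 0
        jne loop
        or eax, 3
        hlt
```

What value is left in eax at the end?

43

after mov eax, 9: eax=9
after mov edi, 3: edi=3
after mov esi, 0: esi=0
after mov eax, [esi]: eax=M[0]=25
after xor eax, 13: eax=25^13=20
after mov eax, [esi]: eax=M[0]=25
after or eax, 19: eax=25|19=27
after mov eax, [esi]: eax=M[0]=25
after add eax, 15: eax=25+15=40
after add esi, 4: esi=0+4=4
after sub edi, 1: edi=3-1=2
cmp edi, 0  (cmp 2,0)
jne loop: taken
after mov eax, [esi]: eax=M[4]=30
after xor eax, 13: eax=30^13=19
after mov eax, [esi]: eax=M[4]=30
after or eax, 19: eax=30|19=31
after mov eax, [esi]: eax=M[4]=30
after add eax, 15: eax=30+15=45
after add esi, 4: esi=4+4=8
after sub edi, 1: edi=2-1=1
cmp edi, 0  (cmp 1,0)
jne loop: taken
after mov eax, [esi]: eax=M[8]=28
after xor eax, 13: eax=28^13=17
after mov eax, [esi]: eax=M[8]=28
after or eax, 19: eax=28|19=31
after mov eax, [esi]: eax=M[8]=28
after add eax, 15: eax=28+15=43
after add esi, 4: esi=8+4=12
after sub edi, 1: edi=1-1=0
cmp edi, 0  (cmp 0,0)
jne loop: not taken
after or eax, 3: eax=43|3=43
halt.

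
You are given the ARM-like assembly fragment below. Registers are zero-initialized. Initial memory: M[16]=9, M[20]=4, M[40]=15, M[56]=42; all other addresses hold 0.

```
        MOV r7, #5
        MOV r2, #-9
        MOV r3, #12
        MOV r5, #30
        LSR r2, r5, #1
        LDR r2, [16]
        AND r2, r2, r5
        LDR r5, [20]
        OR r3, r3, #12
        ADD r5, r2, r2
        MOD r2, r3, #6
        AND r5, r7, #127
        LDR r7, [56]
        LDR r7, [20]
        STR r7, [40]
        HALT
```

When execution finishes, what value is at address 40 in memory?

4

MOV r7, #5 → r7=5
MOV r2, #-9 → r2=-9
MOV r3, #12 → r3=12
MOV r5, #30 → r5=30
LSR r2, r5, #1 → r2=30>>1=15
LDR r2, [16] → r2=M[16]=9
AND r2, r2, r5 → r2=9&30=8
LDR r5, [20] → r5=M[20]=4
OR r3, r3, #12 → r3=12|12=12
ADD r5, r2, r2 → r5=8+8=16
MOD r2, r3, #6 → r2=12%6=0
AND r5, r7, #127 → r5=5&127=5
LDR r7, [56] → r7=M[56]=42
LDR r7, [20] → r7=M[20]=4
STR r7, [40] → M[40]=4
halt.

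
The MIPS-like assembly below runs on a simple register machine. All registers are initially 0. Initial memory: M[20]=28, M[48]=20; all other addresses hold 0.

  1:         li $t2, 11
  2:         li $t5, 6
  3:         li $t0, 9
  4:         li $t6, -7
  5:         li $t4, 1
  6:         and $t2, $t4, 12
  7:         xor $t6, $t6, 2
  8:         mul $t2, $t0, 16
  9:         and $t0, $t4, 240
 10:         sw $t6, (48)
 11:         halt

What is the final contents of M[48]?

$t2=11
$t5=6
$t0=9
$t6=-7
$t4=1
$t2=1&12=0
$t6=(-7)^2=-5
$t2=9*16=144
$t0=1&240=0
sw $t6, (48) → M[48]=-5
halt.

-5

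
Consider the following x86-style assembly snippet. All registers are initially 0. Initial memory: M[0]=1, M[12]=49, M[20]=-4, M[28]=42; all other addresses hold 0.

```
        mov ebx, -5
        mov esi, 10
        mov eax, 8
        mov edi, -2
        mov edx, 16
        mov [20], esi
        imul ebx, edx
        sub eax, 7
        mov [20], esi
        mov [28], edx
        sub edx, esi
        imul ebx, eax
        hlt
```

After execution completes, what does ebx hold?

ebx=-5
esi=10
eax=8
edi=-2
edx=16
mov [20], esi → M[20]=10
ebx=(-5)*16=-80
eax=8-7=1
mov [20], esi → M[20]=10
mov [28], edx → M[28]=16
edx=16-10=6
ebx=(-80)*1=-80
halt.

-80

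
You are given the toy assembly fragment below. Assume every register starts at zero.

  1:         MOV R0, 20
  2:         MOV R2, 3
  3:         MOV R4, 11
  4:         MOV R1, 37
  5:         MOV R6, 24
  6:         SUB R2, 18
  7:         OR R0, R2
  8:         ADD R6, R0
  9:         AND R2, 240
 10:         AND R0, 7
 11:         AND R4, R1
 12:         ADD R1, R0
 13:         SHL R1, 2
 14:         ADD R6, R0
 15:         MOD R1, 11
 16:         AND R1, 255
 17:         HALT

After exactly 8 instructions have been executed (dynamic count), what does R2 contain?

-15

after MOV R0, 20: R0=20
after MOV R2, 3: R2=3
after MOV R4, 11: R4=11
after MOV R1, 37: R1=37
after MOV R6, 24: R6=24
after SUB R2, 18: R2=3-18=-15
after OR R0, R2: R0=20|(-15)=-11
after ADD R6, R0: R6=24+(-11)=13
After step 8: R2 = -15.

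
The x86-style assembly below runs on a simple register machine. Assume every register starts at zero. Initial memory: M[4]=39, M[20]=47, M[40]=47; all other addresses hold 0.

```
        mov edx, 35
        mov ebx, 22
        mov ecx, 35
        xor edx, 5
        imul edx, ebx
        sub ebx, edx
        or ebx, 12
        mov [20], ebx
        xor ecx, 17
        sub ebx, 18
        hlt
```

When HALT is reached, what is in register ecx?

50

mov edx, 35 → edx=35
mov ebx, 22 → ebx=22
mov ecx, 35 → ecx=35
xor edx, 5 → edx=35^5=38
imul edx, ebx → edx=38*22=836
sub ebx, edx → ebx=22-836=-814
or ebx, 12 → ebx=(-814)|12=-802
mov [20], ebx → M[20]=-802
xor ecx, 17 → ecx=35^17=50
sub ebx, 18 → ebx=(-802)-18=-820
halt.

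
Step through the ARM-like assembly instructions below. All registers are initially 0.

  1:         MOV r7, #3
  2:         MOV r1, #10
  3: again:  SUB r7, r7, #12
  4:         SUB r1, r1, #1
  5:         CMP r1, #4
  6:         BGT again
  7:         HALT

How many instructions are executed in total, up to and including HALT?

MOV r7, #3 → r7=3
MOV r1, #10 → r1=10
SUB r7, r7, #12 → r7=3-12=-9
SUB r1, r1, #1 → r1=10-1=9
CMP r1, #4  (cmp 9,4)
BGT again: taken
SUB r7, r7, #12 → r7=(-9)-12=-21
SUB r1, r1, #1 → r1=9-1=8
CMP r1, #4  (cmp 8,4)
BGT again: taken
SUB r7, r7, #12 → r7=(-21)-12=-33
SUB r1, r1, #1 → r1=8-1=7
CMP r1, #4  (cmp 7,4)
BGT again: taken
SUB r7, r7, #12 → r7=(-33)-12=-45
SUB r1, r1, #1 → r1=7-1=6
CMP r1, #4  (cmp 6,4)
BGT again: taken
SUB r7, r7, #12 → r7=(-45)-12=-57
SUB r1, r1, #1 → r1=6-1=5
CMP r1, #4  (cmp 5,4)
BGT again: taken
SUB r7, r7, #12 → r7=(-57)-12=-69
SUB r1, r1, #1 → r1=5-1=4
CMP r1, #4  (cmp 4,4)
BGT again: not taken
halt.
Total executed instructions: 27.

27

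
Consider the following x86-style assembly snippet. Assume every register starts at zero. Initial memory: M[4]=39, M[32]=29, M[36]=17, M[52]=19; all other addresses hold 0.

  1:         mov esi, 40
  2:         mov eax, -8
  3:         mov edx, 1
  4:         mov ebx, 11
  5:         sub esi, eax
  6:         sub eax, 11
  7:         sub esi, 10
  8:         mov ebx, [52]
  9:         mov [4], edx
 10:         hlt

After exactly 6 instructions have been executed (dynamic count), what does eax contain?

-19

after mov esi, 40: esi=40
after mov eax, -8: eax=-8
after mov edx, 1: edx=1
after mov ebx, 11: ebx=11
after sub esi, eax: esi=40-(-8)=48
after sub eax, 11: eax=(-8)-11=-19
After step 6: eax = -19.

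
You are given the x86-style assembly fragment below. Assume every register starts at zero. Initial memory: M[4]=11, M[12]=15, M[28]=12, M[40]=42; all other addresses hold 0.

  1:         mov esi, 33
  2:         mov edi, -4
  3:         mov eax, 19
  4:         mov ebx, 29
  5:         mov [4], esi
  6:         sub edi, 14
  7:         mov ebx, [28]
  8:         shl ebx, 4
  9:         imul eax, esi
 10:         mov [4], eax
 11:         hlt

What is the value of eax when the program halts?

627

after mov esi, 33: esi=33
after mov edi, -4: edi=-4
after mov eax, 19: eax=19
after mov ebx, 29: ebx=29
mov [4], esi → M[4]=33
after sub edi, 14: edi=(-4)-14=-18
after mov ebx, [28]: ebx=M[28]=12
after shl ebx, 4: ebx=12<<4=192
after imul eax, esi: eax=19*33=627
mov [4], eax → M[4]=627
halt.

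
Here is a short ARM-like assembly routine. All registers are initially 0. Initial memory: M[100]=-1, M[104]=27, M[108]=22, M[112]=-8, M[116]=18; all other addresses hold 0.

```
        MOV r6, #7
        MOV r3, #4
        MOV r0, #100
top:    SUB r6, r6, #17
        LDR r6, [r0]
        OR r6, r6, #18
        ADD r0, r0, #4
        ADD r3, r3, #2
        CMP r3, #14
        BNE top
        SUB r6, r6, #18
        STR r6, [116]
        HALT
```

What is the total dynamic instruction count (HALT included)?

r6=7
r3=4
r0=100
r6=7-17=-10
r6=M[100]=-1
r6=(-1)|18=-1
r0=100+4=104
r3=4+2=6
CMP r3, #14  (cmp 6,14)
BNE top: taken
r6=(-1)-17=-18
r6=M[104]=27
r6=27|18=27
r0=104+4=108
r3=6+2=8
CMP r3, #14  (cmp 8,14)
BNE top: taken
r6=27-17=10
r6=M[108]=22
r6=22|18=22
r0=108+4=112
r3=8+2=10
CMP r3, #14  (cmp 10,14)
BNE top: taken
r6=22-17=5
r6=M[112]=-8
r6=(-8)|18=-6
r0=112+4=116
r3=10+2=12
CMP r3, #14  (cmp 12,14)
BNE top: taken
r6=(-6)-17=-23
r6=M[116]=18
r6=18|18=18
r0=116+4=120
r3=12+2=14
CMP r3, #14  (cmp 14,14)
BNE top: not taken
r6=18-18=0
STR r6, [116] → M[116]=0
halt.
Total executed instructions: 41.

41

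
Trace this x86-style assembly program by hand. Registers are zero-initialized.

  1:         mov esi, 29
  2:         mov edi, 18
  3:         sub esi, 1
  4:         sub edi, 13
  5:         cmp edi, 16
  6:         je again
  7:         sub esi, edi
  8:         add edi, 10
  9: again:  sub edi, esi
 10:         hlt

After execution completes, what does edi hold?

-8

esi=29
edi=18
esi=29-1=28
edi=18-13=5
cmp edi, 16  (cmp 5,16)
je again: not taken
esi=28-5=23
edi=5+10=15
edi=15-23=-8
halt.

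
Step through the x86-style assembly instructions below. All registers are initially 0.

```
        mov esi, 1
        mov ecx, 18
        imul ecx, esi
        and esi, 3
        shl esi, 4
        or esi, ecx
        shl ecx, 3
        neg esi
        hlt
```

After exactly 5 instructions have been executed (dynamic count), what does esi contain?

mov esi, 1 → esi=1
mov ecx, 18 → ecx=18
imul ecx, esi → ecx=18*1=18
and esi, 3 → esi=1&3=1
shl esi, 4 → esi=1<<4=16
After step 5: esi = 16.

16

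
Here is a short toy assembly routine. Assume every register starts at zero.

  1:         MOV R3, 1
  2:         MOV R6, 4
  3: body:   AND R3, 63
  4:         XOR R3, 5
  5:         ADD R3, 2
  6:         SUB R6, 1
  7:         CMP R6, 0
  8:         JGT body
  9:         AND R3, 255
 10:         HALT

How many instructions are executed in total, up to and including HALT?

28

after MOV R3, 1: R3=1
after MOV R6, 4: R6=4
after AND R3, 63: R3=1&63=1
after XOR R3, 5: R3=1^5=4
after ADD R3, 2: R3=4+2=6
after SUB R6, 1: R6=4-1=3
CMP R6, 0  (cmp 3,0)
JGT body: taken
after AND R3, 63: R3=6&63=6
after XOR R3, 5: R3=6^5=3
after ADD R3, 2: R3=3+2=5
after SUB R6, 1: R6=3-1=2
CMP R6, 0  (cmp 2,0)
JGT body: taken
after AND R3, 63: R3=5&63=5
after XOR R3, 5: R3=5^5=0
after ADD R3, 2: R3=0+2=2
after SUB R6, 1: R6=2-1=1
CMP R6, 0  (cmp 1,0)
JGT body: taken
after AND R3, 63: R3=2&63=2
after XOR R3, 5: R3=2^5=7
after ADD R3, 2: R3=7+2=9
after SUB R6, 1: R6=1-1=0
CMP R6, 0  (cmp 0,0)
JGT body: not taken
after AND R3, 255: R3=9&255=9
halt.
Total executed instructions: 28.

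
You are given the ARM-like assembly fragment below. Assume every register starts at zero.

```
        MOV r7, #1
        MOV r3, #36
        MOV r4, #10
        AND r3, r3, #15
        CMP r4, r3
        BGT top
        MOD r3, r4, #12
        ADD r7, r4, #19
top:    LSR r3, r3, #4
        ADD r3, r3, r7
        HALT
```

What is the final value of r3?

1

after MOV r7, #1: r7=1
after MOV r3, #36: r3=36
after MOV r4, #10: r4=10
after AND r3, r3, #15: r3=36&15=4
CMP r4, r3  (cmp 10,4)
BGT top: taken
after LSR r3, r3, #4: r3=4>>4=0
after ADD r3, r3, r7: r3=0+1=1
halt.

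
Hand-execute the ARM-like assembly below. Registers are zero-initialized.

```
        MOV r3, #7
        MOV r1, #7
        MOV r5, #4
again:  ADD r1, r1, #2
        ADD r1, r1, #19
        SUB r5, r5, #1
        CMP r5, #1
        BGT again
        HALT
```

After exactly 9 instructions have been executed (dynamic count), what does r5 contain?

r3=7
r1=7
r5=4
r1=7+2=9
r1=9+19=28
r5=4-1=3
CMP r5, #1  (cmp 3,1)
BGT again: taken
r1=28+2=30
After step 9: r5 = 3.

3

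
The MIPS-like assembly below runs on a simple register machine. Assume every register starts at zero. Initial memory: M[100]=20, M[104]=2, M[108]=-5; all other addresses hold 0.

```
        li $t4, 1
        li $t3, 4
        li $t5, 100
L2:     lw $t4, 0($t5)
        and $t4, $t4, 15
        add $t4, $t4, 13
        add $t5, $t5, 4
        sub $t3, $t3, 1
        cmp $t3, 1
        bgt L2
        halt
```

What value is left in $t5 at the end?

112

li $t4, 1 → $t4=1
li $t3, 4 → $t3=4
li $t5, 100 → $t5=100
lw $t4, 0($t5) → $t4=M[100]=20
and $t4, $t4, 15 → $t4=20&15=4
add $t4, $t4, 13 → $t4=4+13=17
add $t5, $t5, 4 → $t5=100+4=104
sub $t3, $t3, 1 → $t3=4-1=3
cmp $t3, 1  (cmp 3,1)
bgt L2: taken
lw $t4, 0($t5) → $t4=M[104]=2
and $t4, $t4, 15 → $t4=2&15=2
add $t4, $t4, 13 → $t4=2+13=15
add $t5, $t5, 4 → $t5=104+4=108
sub $t3, $t3, 1 → $t3=3-1=2
cmp $t3, 1  (cmp 2,1)
bgt L2: taken
lw $t4, 0($t5) → $t4=M[108]=-5
and $t4, $t4, 15 → $t4=(-5)&15=11
add $t4, $t4, 13 → $t4=11+13=24
add $t5, $t5, 4 → $t5=108+4=112
sub $t3, $t3, 1 → $t3=2-1=1
cmp $t3, 1  (cmp 1,1)
bgt L2: not taken
halt.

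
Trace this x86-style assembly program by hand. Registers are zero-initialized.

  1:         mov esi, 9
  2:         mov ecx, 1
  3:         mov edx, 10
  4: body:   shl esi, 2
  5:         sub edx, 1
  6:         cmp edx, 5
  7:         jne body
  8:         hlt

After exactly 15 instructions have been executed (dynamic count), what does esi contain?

esi=9
ecx=1
edx=10
esi=9<<2=36
edx=10-1=9
cmp edx, 5  (cmp 9,5)
jne body: taken
esi=36<<2=144
edx=9-1=8
cmp edx, 5  (cmp 8,5)
jne body: taken
esi=144<<2=576
edx=8-1=7
cmp edx, 5  (cmp 7,5)
jne body: taken
After step 15: esi = 576.

576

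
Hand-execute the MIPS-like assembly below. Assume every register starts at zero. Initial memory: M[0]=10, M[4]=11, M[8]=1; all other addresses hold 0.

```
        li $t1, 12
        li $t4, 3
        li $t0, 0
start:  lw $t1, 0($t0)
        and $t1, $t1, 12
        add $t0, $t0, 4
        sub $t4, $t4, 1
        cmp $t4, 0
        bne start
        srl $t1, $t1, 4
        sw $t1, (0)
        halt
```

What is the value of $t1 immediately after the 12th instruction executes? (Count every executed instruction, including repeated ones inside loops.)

8

after li $t1, 12: $t1=12
after li $t4, 3: $t4=3
after li $t0, 0: $t0=0
after lw $t1, 0($t0): $t1=M[0]=10
after and $t1, $t1, 12: $t1=10&12=8
after add $t0, $t0, 4: $t0=0+4=4
after sub $t4, $t4, 1: $t4=3-1=2
cmp $t4, 0  (cmp 2,0)
bne start: taken
after lw $t1, 0($t0): $t1=M[4]=11
after and $t1, $t1, 12: $t1=11&12=8
after add $t0, $t0, 4: $t0=4+4=8
After step 12: $t1 = 8.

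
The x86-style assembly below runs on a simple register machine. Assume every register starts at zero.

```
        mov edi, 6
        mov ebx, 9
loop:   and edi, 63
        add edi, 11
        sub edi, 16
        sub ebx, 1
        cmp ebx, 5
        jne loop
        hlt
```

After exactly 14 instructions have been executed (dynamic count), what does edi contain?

-4

mov edi, 6 → edi=6
mov ebx, 9 → ebx=9
and edi, 63 → edi=6&63=6
add edi, 11 → edi=6+11=17
sub edi, 16 → edi=17-16=1
sub ebx, 1 → ebx=9-1=8
cmp ebx, 5  (cmp 8,5)
jne loop: taken
and edi, 63 → edi=1&63=1
add edi, 11 → edi=1+11=12
sub edi, 16 → edi=12-16=-4
sub ebx, 1 → ebx=8-1=7
cmp ebx, 5  (cmp 7,5)
jne loop: taken
After step 14: edi = -4.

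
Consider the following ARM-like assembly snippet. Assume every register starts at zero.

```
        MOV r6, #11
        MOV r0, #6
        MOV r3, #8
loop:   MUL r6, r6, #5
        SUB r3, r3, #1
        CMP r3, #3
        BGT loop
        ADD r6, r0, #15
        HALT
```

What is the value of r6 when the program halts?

after MOV r6, #11: r6=11
after MOV r0, #6: r0=6
after MOV r3, #8: r3=8
after MUL r6, r6, #5: r6=11*5=55
after SUB r3, r3, #1: r3=8-1=7
CMP r3, #3  (cmp 7,3)
BGT loop: taken
after MUL r6, r6, #5: r6=55*5=275
after SUB r3, r3, #1: r3=7-1=6
CMP r3, #3  (cmp 6,3)
BGT loop: taken
after MUL r6, r6, #5: r6=275*5=1375
after SUB r3, r3, #1: r3=6-1=5
CMP r3, #3  (cmp 5,3)
BGT loop: taken
after MUL r6, r6, #5: r6=1375*5=6875
after SUB r3, r3, #1: r3=5-1=4
CMP r3, #3  (cmp 4,3)
BGT loop: taken
after MUL r6, r6, #5: r6=6875*5=34375
after SUB r3, r3, #1: r3=4-1=3
CMP r3, #3  (cmp 3,3)
BGT loop: not taken
after ADD r6, r0, #15: r6=6+15=21
halt.

21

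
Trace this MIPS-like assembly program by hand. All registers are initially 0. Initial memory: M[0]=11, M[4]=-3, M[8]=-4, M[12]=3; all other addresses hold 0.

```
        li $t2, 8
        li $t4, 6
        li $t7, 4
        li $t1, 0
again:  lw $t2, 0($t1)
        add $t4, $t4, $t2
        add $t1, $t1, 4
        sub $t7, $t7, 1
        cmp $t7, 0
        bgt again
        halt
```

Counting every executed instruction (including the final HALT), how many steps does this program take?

29

after li $t2, 8: $t2=8
after li $t4, 6: $t4=6
after li $t7, 4: $t7=4
after li $t1, 0: $t1=0
after lw $t2, 0($t1): $t2=M[0]=11
after add $t4, $t4, $t2: $t4=6+11=17
after add $t1, $t1, 4: $t1=0+4=4
after sub $t7, $t7, 1: $t7=4-1=3
cmp $t7, 0  (cmp 3,0)
bgt again: taken
after lw $t2, 0($t1): $t2=M[4]=-3
after add $t4, $t4, $t2: $t4=17+(-3)=14
after add $t1, $t1, 4: $t1=4+4=8
after sub $t7, $t7, 1: $t7=3-1=2
cmp $t7, 0  (cmp 2,0)
bgt again: taken
after lw $t2, 0($t1): $t2=M[8]=-4
after add $t4, $t4, $t2: $t4=14+(-4)=10
after add $t1, $t1, 4: $t1=8+4=12
after sub $t7, $t7, 1: $t7=2-1=1
cmp $t7, 0  (cmp 1,0)
bgt again: taken
after lw $t2, 0($t1): $t2=M[12]=3
after add $t4, $t4, $t2: $t4=10+3=13
after add $t1, $t1, 4: $t1=12+4=16
after sub $t7, $t7, 1: $t7=1-1=0
cmp $t7, 0  (cmp 0,0)
bgt again: not taken
halt.
Total executed instructions: 29.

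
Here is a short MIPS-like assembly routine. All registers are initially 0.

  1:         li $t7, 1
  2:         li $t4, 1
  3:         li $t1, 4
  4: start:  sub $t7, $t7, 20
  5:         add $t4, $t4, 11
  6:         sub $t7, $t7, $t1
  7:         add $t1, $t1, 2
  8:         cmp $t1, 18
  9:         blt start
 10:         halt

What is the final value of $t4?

$t7=1
$t4=1
$t1=4
$t7=1-20=-19
$t4=1+11=12
$t7=(-19)-4=-23
$t1=4+2=6
cmp $t1, 18  (cmp 6,18)
blt start: taken
$t7=(-23)-20=-43
$t4=12+11=23
$t7=(-43)-6=-49
$t1=6+2=8
cmp $t1, 18  (cmp 8,18)
blt start: taken
$t7=(-49)-20=-69
$t4=23+11=34
$t7=(-69)-8=-77
$t1=8+2=10
cmp $t1, 18  (cmp 10,18)
blt start: taken
$t7=(-77)-20=-97
$t4=34+11=45
$t7=(-97)-10=-107
$t1=10+2=12
cmp $t1, 18  (cmp 12,18)
blt start: taken
$t7=(-107)-20=-127
$t4=45+11=56
$t7=(-127)-12=-139
$t1=12+2=14
cmp $t1, 18  (cmp 14,18)
blt start: taken
$t7=(-139)-20=-159
$t4=56+11=67
$t7=(-159)-14=-173
$t1=14+2=16
cmp $t1, 18  (cmp 16,18)
blt start: taken
$t7=(-173)-20=-193
$t4=67+11=78
$t7=(-193)-16=-209
$t1=16+2=18
cmp $t1, 18  (cmp 18,18)
blt start: not taken
halt.

78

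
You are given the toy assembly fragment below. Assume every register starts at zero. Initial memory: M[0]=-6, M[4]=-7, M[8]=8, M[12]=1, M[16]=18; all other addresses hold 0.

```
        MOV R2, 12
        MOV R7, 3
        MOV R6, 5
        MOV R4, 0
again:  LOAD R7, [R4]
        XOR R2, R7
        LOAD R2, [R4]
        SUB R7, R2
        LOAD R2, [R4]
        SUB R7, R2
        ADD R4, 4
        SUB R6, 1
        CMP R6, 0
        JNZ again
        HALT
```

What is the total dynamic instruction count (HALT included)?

after MOV R2, 12: R2=12
after MOV R7, 3: R7=3
after MOV R6, 5: R6=5
after MOV R4, 0: R4=0
after LOAD R7, [R4]: R7=M[0]=-6
after XOR R2, R7: R2=12^(-6)=-10
after LOAD R2, [R4]: R2=M[0]=-6
after SUB R7, R2: R7=(-6)-(-6)=0
after LOAD R2, [R4]: R2=M[0]=-6
after SUB R7, R2: R7=0-(-6)=6
after ADD R4, 4: R4=0+4=4
after SUB R6, 1: R6=5-1=4
CMP R6, 0  (cmp 4,0)
JNZ again: taken
after LOAD R7, [R4]: R7=M[4]=-7
after XOR R2, R7: R2=(-6)^(-7)=3
after LOAD R2, [R4]: R2=M[4]=-7
after SUB R7, R2: R7=(-7)-(-7)=0
after LOAD R2, [R4]: R2=M[4]=-7
after SUB R7, R2: R7=0-(-7)=7
after ADD R4, 4: R4=4+4=8
after SUB R6, 1: R6=4-1=3
CMP R6, 0  (cmp 3,0)
JNZ again: taken
after LOAD R7, [R4]: R7=M[8]=8
after XOR R2, R7: R2=(-7)^8=-15
after LOAD R2, [R4]: R2=M[8]=8
after SUB R7, R2: R7=8-8=0
after LOAD R2, [R4]: R2=M[8]=8
after SUB R7, R2: R7=0-8=-8
after ADD R4, 4: R4=8+4=12
after SUB R6, 1: R6=3-1=2
CMP R6, 0  (cmp 2,0)
JNZ again: taken
after LOAD R7, [R4]: R7=M[12]=1
after XOR R2, R7: R2=8^1=9
after LOAD R2, [R4]: R2=M[12]=1
after SUB R7, R2: R7=1-1=0
after LOAD R2, [R4]: R2=M[12]=1
after SUB R7, R2: R7=0-1=-1
after ADD R4, 4: R4=12+4=16
after SUB R6, 1: R6=2-1=1
CMP R6, 0  (cmp 1,0)
JNZ again: taken
after LOAD R7, [R4]: R7=M[16]=18
after XOR R2, R7: R2=1^18=19
after LOAD R2, [R4]: R2=M[16]=18
after SUB R7, R2: R7=18-18=0
after LOAD R2, [R4]: R2=M[16]=18
after SUB R7, R2: R7=0-18=-18
after ADD R4, 4: R4=16+4=20
after SUB R6, 1: R6=1-1=0
CMP R6, 0  (cmp 0,0)
JNZ again: not taken
halt.
Total executed instructions: 55.

55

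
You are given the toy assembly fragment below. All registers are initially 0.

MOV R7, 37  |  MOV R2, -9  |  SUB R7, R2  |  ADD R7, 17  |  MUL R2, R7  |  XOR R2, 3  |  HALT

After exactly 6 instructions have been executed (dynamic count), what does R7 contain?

63

MOV R7, 37 → R7=37
MOV R2, -9 → R2=-9
SUB R7, R2 → R7=37-(-9)=46
ADD R7, 17 → R7=46+17=63
MUL R2, R7 → R2=(-9)*63=-567
XOR R2, 3 → R2=(-567)^3=-566
After step 6: R7 = 63.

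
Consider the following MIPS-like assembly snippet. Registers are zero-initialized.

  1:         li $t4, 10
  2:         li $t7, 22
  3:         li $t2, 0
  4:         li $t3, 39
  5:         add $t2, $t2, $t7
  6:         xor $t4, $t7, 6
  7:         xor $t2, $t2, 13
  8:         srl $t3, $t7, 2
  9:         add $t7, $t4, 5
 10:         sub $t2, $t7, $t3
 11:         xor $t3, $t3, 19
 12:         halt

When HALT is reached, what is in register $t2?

after li $t4, 10: $t4=10
after li $t7, 22: $t7=22
after li $t2, 0: $t2=0
after li $t3, 39: $t3=39
after add $t2, $t2, $t7: $t2=0+22=22
after xor $t4, $t7, 6: $t4=22^6=16
after xor $t2, $t2, 13: $t2=22^13=27
after srl $t3, $t7, 2: $t3=22>>2=5
after add $t7, $t4, 5: $t7=16+5=21
after sub $t2, $t7, $t3: $t2=21-5=16
after xor $t3, $t3, 19: $t3=5^19=22
halt.

16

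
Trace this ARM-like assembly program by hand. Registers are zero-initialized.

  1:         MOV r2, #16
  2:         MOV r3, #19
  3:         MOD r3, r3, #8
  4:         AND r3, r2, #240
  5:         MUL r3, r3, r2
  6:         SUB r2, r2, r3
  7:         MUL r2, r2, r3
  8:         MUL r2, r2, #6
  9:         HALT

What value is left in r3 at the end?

256

r2=16
r3=19
r3=19%8=3
r3=16&240=16
r3=16*16=256
r2=16-256=-240
r2=(-240)*256=-61440
r2=(-61440)*6=-368640
halt.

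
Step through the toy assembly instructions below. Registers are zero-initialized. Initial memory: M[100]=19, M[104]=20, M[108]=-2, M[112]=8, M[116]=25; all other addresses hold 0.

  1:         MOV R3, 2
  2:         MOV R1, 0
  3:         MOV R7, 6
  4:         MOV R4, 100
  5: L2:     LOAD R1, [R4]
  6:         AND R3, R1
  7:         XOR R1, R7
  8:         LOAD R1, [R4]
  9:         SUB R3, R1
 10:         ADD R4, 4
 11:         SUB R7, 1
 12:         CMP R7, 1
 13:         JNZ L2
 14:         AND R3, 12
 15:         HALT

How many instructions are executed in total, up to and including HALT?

51

after MOV R3, 2: R3=2
after MOV R1, 0: R1=0
after MOV R7, 6: R7=6
after MOV R4, 100: R4=100
after LOAD R1, [R4]: R1=M[100]=19
after AND R3, R1: R3=2&19=2
after XOR R1, R7: R1=19^6=21
after LOAD R1, [R4]: R1=M[100]=19
after SUB R3, R1: R3=2-19=-17
after ADD R4, 4: R4=100+4=104
after SUB R7, 1: R7=6-1=5
CMP R7, 1  (cmp 5,1)
JNZ L2: taken
after LOAD R1, [R4]: R1=M[104]=20
after AND R3, R1: R3=(-17)&20=4
after XOR R1, R7: R1=20^5=17
after LOAD R1, [R4]: R1=M[104]=20
after SUB R3, R1: R3=4-20=-16
after ADD R4, 4: R4=104+4=108
after SUB R7, 1: R7=5-1=4
CMP R7, 1  (cmp 4,1)
JNZ L2: taken
after LOAD R1, [R4]: R1=M[108]=-2
after AND R3, R1: R3=(-16)&(-2)=-16
after XOR R1, R7: R1=(-2)^4=-6
after LOAD R1, [R4]: R1=M[108]=-2
after SUB R3, R1: R3=(-16)-(-2)=-14
after ADD R4, 4: R4=108+4=112
after SUB R7, 1: R7=4-1=3
CMP R7, 1  (cmp 3,1)
JNZ L2: taken
after LOAD R1, [R4]: R1=M[112]=8
after AND R3, R1: R3=(-14)&8=0
after XOR R1, R7: R1=8^3=11
after LOAD R1, [R4]: R1=M[112]=8
after SUB R3, R1: R3=0-8=-8
after ADD R4, 4: R4=112+4=116
after SUB R7, 1: R7=3-1=2
CMP R7, 1  (cmp 2,1)
JNZ L2: taken
after LOAD R1, [R4]: R1=M[116]=25
after AND R3, R1: R3=(-8)&25=24
after XOR R1, R7: R1=25^2=27
after LOAD R1, [R4]: R1=M[116]=25
after SUB R3, R1: R3=24-25=-1
after ADD R4, 4: R4=116+4=120
after SUB R7, 1: R7=2-1=1
CMP R7, 1  (cmp 1,1)
JNZ L2: not taken
after AND R3, 12: R3=(-1)&12=12
halt.
Total executed instructions: 51.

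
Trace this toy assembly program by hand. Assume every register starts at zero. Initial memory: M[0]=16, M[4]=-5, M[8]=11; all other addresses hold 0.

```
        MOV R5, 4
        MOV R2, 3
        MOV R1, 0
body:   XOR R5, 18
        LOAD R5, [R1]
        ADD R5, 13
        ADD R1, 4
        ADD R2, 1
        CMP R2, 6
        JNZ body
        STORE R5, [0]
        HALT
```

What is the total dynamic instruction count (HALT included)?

26

R5=4
R2=3
R1=0
R5=4^18=22
R5=M[0]=16
R5=16+13=29
R1=0+4=4
R2=3+1=4
CMP R2, 6  (cmp 4,6)
JNZ body: taken
R5=29^18=15
R5=M[4]=-5
R5=(-5)+13=8
R1=4+4=8
R2=4+1=5
CMP R2, 6  (cmp 5,6)
JNZ body: taken
R5=8^18=26
R5=M[8]=11
R5=11+13=24
R1=8+4=12
R2=5+1=6
CMP R2, 6  (cmp 6,6)
JNZ body: not taken
STORE R5, [0] → M[0]=24
halt.
Total executed instructions: 26.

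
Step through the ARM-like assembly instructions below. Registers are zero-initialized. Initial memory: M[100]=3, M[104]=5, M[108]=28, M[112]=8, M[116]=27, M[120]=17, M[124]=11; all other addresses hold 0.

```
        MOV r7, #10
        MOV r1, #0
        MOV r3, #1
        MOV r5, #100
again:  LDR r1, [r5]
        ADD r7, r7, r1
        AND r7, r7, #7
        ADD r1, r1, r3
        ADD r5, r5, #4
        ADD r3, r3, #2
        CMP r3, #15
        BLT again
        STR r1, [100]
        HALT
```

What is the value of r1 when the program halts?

24

MOV r7, #10 → r7=10
MOV r1, #0 → r1=0
MOV r3, #1 → r3=1
MOV r5, #100 → r5=100
LDR r1, [r5] → r1=M[100]=3
ADD r7, r7, r1 → r7=10+3=13
AND r7, r7, #7 → r7=13&7=5
ADD r1, r1, r3 → r1=3+1=4
ADD r5, r5, #4 → r5=100+4=104
ADD r3, r3, #2 → r3=1+2=3
CMP r3, #15  (cmp 3,15)
BLT again: taken
LDR r1, [r5] → r1=M[104]=5
ADD r7, r7, r1 → r7=5+5=10
AND r7, r7, #7 → r7=10&7=2
ADD r1, r1, r3 → r1=5+3=8
ADD r5, r5, #4 → r5=104+4=108
ADD r3, r3, #2 → r3=3+2=5
CMP r3, #15  (cmp 5,15)
BLT again: taken
LDR r1, [r5] → r1=M[108]=28
ADD r7, r7, r1 → r7=2+28=30
AND r7, r7, #7 → r7=30&7=6
ADD r1, r1, r3 → r1=28+5=33
ADD r5, r5, #4 → r5=108+4=112
ADD r3, r3, #2 → r3=5+2=7
CMP r3, #15  (cmp 7,15)
BLT again: taken
LDR r1, [r5] → r1=M[112]=8
ADD r7, r7, r1 → r7=6+8=14
AND r7, r7, #7 → r7=14&7=6
ADD r1, r1, r3 → r1=8+7=15
ADD r5, r5, #4 → r5=112+4=116
ADD r3, r3, #2 → r3=7+2=9
CMP r3, #15  (cmp 9,15)
BLT again: taken
LDR r1, [r5] → r1=M[116]=27
ADD r7, r7, r1 → r7=6+27=33
AND r7, r7, #7 → r7=33&7=1
ADD r1, r1, r3 → r1=27+9=36
ADD r5, r5, #4 → r5=116+4=120
ADD r3, r3, #2 → r3=9+2=11
CMP r3, #15  (cmp 11,15)
BLT again: taken
LDR r1, [r5] → r1=M[120]=17
ADD r7, r7, r1 → r7=1+17=18
AND r7, r7, #7 → r7=18&7=2
ADD r1, r1, r3 → r1=17+11=28
ADD r5, r5, #4 → r5=120+4=124
ADD r3, r3, #2 → r3=11+2=13
CMP r3, #15  (cmp 13,15)
BLT again: taken
LDR r1, [r5] → r1=M[124]=11
ADD r7, r7, r1 → r7=2+11=13
AND r7, r7, #7 → r7=13&7=5
ADD r1, r1, r3 → r1=11+13=24
ADD r5, r5, #4 → r5=124+4=128
ADD r3, r3, #2 → r3=13+2=15
CMP r3, #15  (cmp 15,15)
BLT again: not taken
STR r1, [100] → M[100]=24
halt.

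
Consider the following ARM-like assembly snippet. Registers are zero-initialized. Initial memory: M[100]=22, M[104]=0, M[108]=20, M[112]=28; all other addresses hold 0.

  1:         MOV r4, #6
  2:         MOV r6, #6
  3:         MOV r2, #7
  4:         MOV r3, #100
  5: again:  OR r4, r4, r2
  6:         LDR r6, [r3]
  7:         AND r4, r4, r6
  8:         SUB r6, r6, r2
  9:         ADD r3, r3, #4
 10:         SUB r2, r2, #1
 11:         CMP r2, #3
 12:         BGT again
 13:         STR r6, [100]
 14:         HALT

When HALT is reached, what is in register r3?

116

after MOV r4, #6: r4=6
after MOV r6, #6: r6=6
after MOV r2, #7: r2=7
after MOV r3, #100: r3=100
after OR r4, r4, r2: r4=6|7=7
after LDR r6, [r3]: r6=M[100]=22
after AND r4, r4, r6: r4=7&22=6
after SUB r6, r6, r2: r6=22-7=15
after ADD r3, r3, #4: r3=100+4=104
after SUB r2, r2, #1: r2=7-1=6
CMP r2, #3  (cmp 6,3)
BGT again: taken
after OR r4, r4, r2: r4=6|6=6
after LDR r6, [r3]: r6=M[104]=0
after AND r4, r4, r6: r4=6&0=0
after SUB r6, r6, r2: r6=0-6=-6
after ADD r3, r3, #4: r3=104+4=108
after SUB r2, r2, #1: r2=6-1=5
CMP r2, #3  (cmp 5,3)
BGT again: taken
after OR r4, r4, r2: r4=0|5=5
after LDR r6, [r3]: r6=M[108]=20
after AND r4, r4, r6: r4=5&20=4
after SUB r6, r6, r2: r6=20-5=15
after ADD r3, r3, #4: r3=108+4=112
after SUB r2, r2, #1: r2=5-1=4
CMP r2, #3  (cmp 4,3)
BGT again: taken
after OR r4, r4, r2: r4=4|4=4
after LDR r6, [r3]: r6=M[112]=28
after AND r4, r4, r6: r4=4&28=4
after SUB r6, r6, r2: r6=28-4=24
after ADD r3, r3, #4: r3=112+4=116
after SUB r2, r2, #1: r2=4-1=3
CMP r2, #3  (cmp 3,3)
BGT again: not taken
STR r6, [100] → M[100]=24
halt.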